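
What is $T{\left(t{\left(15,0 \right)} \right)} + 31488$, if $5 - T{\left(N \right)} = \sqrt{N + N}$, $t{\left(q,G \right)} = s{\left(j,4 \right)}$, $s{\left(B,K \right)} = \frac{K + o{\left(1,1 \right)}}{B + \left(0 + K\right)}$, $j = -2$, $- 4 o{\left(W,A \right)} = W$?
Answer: $31493 - \frac{\sqrt{15}}{2} \approx 31491.0$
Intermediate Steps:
$o{\left(W,A \right)} = - \frac{W}{4}$
$s{\left(B,K \right)} = \frac{- \frac{1}{4} + K}{B + K}$ ($s{\left(B,K \right)} = \frac{K - \frac{1}{4}}{B + \left(0 + K\right)} = \frac{K - \frac{1}{4}}{B + K} = \frac{- \frac{1}{4} + K}{B + K}$)
$t{\left(q,G \right)} = \frac{15}{8}$ ($t{\left(q,G \right)} = \frac{- \frac{1}{4} + 4}{-2 + 4} = \frac{1}{2} \cdot \frac{15}{4} = \frac{15}{8}$)
$T{\left(N \right)} = 5 - \sqrt{2} \sqrt{N}$ ($T{\left(N \right)} = 5 - \sqrt{N + N} = 5 - \sqrt{2 N} = 5 - \sqrt{2} \sqrt{N}$)
$T{\left(t{\left(15,0 \right)} \right)} + 31488 = \left(5 - \sqrt{2} \sqrt{\frac{15}{8}}\right) + 31488 = \left(5 - \sqrt{2} \frac{\sqrt{30}}{4}\right) + 31488 = \left(5 - \frac{\sqrt{15}}{2}\right) + 31488 = 31493 - \frac{\sqrt{15}}{2}$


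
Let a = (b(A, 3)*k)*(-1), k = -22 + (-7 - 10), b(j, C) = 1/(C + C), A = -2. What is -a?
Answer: -13/2 ≈ -6.5000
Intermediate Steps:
b(j, C) = 1/(2*C)
k = -39 (k = -22 - 17 = -39)
a = 13/2 (a = (((½)/3)*(-39))*(-1) = (((½)*(⅓))*(-39))*(-1) = ((⅙)*(-39))*(-1) = -13/2*(-1) = 13/2 ≈ 6.5000)
-a = -1*13/2 = -13/2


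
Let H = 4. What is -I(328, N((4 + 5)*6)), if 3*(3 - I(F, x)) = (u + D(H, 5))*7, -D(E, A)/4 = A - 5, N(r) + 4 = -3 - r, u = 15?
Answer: 32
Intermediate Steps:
N(r) = -7 - r (N(r) = -4 + (-3 - r) = -7 - r)
D(E, A) = 20 - 4*A (D(E, A) = -4*(A - 5) = -4*(-5 + A) = 20 - 4*A)
I(F, x) = -32 (I(F, x) = 3 - (15 + (20 - 4*5))*7/3 = 3 - (15 + (20 - 20))*7/3 = 3 - (15 + 0)*7/3 = 3 - 5*7 = 3 - 1/3*105 = 3 - 35 = -32)
-I(328, N((4 + 5)*6)) = -1*(-32) = 32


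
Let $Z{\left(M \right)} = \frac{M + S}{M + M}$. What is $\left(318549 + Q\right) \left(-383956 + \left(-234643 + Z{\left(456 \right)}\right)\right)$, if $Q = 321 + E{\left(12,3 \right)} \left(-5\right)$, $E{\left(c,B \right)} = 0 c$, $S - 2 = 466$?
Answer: $- \frac{7495588922445}{38} \approx -1.9725 \cdot 10^{11}$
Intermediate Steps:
$S = 468$ ($S = 2 + 466 = 468$)
$E{\left(c,B \right)} = 0$
$Q = 321$ ($Q = 321 + 0 \left(-5\right) = 321 + 0 = 321$)
$Z{\left(M \right)} = \frac{468 + M}{2 M}$ ($Z{\left(M \right)} = \frac{M + 468}{M + M} = \frac{468 + M}{2 M}$)
$\left(318549 + Q\right) \left(-383956 + \left(-234643 + Z{\left(456 \right)}\right)\right) = \left(318549 + 321\right) \left(-383956 - \left(234643 - \frac{468 + 456}{2 \cdot 456}\right)\right) = 318870 \left(-383956 - \left(234643 - \frac{77}{76}\right)\right) = 318870 \left(-383956 + \left(-234643 + \frac{77}{76}\right)\right) = 318870 \left(-383956 - \frac{17832791}{76}\right) = 318870 \left(- \frac{47013447}{76}\right) = - \frac{7495588922445}{38}$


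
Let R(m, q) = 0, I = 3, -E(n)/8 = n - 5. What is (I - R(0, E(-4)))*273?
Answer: 819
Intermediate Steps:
E(n) = 40 - 8*n (E(n) = -8*(n - 5) = -8*(-5 + n) = 40 - 8*n)
(I - R(0, E(-4)))*273 = (3 - 1*0)*273 = (3 + 0)*273 = 3*273 = 819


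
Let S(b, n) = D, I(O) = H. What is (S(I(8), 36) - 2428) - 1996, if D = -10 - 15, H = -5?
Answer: -4449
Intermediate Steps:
I(O) = -5
D = -25
S(b, n) = -25
(S(I(8), 36) - 2428) - 1996 = (-25 - 2428) - 1996 = -2453 - 1996 = -4449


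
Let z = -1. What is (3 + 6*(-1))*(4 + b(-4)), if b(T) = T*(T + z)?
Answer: -72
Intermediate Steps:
b(T) = T*(-1 + T) (b(T) = T*(T - 1) = T*(-1 + T))
(3 + 6*(-1))*(4 + b(-4)) = (3 + 6*(-1))*(4 - 4*(-1 - 4)) = (3 - 6)*(4 - 4*(-5)) = -3*(4 + 20) = -3*24 = -72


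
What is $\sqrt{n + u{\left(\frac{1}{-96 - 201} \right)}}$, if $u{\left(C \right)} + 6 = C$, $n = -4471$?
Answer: $\frac{i \sqrt{43879110}}{99} \approx 66.91 i$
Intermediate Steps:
$u{\left(C \right)} = -6 + C$
$\sqrt{n + u{\left(\frac{1}{-96 - 201} \right)}} = \sqrt{-4471 - \left(6 - \frac{1}{-96 - 201}\right)} = \sqrt{-4471 - \left(6 - \frac{1}{-297}\right)} = \sqrt{-4471 - \frac{1783}{297}} = \sqrt{- \frac{1329670}{297}} = \frac{i \sqrt{43879110}}{99}$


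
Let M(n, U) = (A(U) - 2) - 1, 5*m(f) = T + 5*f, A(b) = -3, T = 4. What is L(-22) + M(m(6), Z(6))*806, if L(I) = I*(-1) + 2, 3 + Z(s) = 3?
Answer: -4812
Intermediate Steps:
m(f) = 4/5 + f (m(f) = (4 + 5*f)/5 = 4/5 + f)
Z(s) = 0 (Z(s) = -3 + 3 = 0)
M(n, U) = -6 (M(n, U) = (-3 - 2) - 1 = -5 - 1 = -6)
L(I) = 2 - I (L(I) = -I + 2 = 2 - I)
L(-22) + M(m(6), Z(6))*806 = (2 - 1*(-22)) - 6*806 = (2 + 22) - 4836 = 24 - 4836 = -4812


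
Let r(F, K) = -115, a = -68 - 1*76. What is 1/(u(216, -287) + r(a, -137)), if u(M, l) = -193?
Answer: -1/308 ≈ -0.0032468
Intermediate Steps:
a = -144 (a = -68 - 76 = -144)
1/(u(216, -287) + r(a, -137)) = 1/(-193 - 115) = 1/(-308) = -1/308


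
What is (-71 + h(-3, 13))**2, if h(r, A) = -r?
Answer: 4624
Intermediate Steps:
(-71 + h(-3, 13))**2 = (-71 - 1*(-3))**2 = (-71 + 3)**2 = (-68)**2 = 4624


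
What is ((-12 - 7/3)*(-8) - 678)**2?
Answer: 2856100/9 ≈ 3.1734e+5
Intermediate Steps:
((-12 - 7/3)*(-8) - 678)**2 = (-43/3*(-8) - 678)**2 = (344/3 - 678)**2 = (-1690/3)**2 = 2856100/9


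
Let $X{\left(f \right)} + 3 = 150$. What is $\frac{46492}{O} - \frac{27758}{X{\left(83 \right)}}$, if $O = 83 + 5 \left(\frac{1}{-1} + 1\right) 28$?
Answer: $\frac{4530410}{12201} \approx 371.31$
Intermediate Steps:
$O = 83$ ($O = 83 + 5 \left(-1 + 1\right) 28 = 83 + 5 \cdot 0 \cdot 28 = 83 + 0 \cdot 28 = 83 + 0 = 83$)
$X{\left(f \right)} = 147$ ($X{\left(f \right)} = -3 + 150 = 147$)
$\frac{46492}{O} - \frac{27758}{X{\left(83 \right)}} = \frac{46492}{83} - \frac{27758}{147} = \frac{4530410}{12201}$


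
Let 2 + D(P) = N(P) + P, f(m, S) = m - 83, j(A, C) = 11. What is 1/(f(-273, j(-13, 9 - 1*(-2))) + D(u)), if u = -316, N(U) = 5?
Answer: -1/669 ≈ -0.0014948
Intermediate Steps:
f(m, S) = -83 + m
D(P) = 3 + P (D(P) = -2 + (5 + P) = 3 + P)
1/(f(-273, j(-13, 9 - 1*(-2))) + D(u)) = 1/((-83 - 273) + (3 - 316)) = 1/(-356 - 313) = 1/(-669) = -1/669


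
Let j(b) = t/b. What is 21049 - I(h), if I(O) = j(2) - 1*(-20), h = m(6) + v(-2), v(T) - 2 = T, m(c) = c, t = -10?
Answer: 21034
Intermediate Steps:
v(T) = 2 + T
h = 6 (h = 6 + (2 - 2) = 6 + 0 = 6)
j(b) = -10/b
I(O) = 15 (I(O) = -10/2 - 1*(-20) = -10*½ + 20 = -5 + 20 = 15)
21049 - I(h) = 21049 - 1*15 = 21049 - 15 = 21034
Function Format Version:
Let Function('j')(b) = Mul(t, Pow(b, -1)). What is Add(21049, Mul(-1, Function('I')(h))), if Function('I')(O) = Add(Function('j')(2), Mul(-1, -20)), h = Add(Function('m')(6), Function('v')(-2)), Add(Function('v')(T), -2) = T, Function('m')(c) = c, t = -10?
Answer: 21034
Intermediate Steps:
Function('v')(T) = Add(2, T)
h = 6 (h = Add(6, Add(2, -2)) = Add(6, 0) = 6)
Function('j')(b) = Mul(-10, Pow(b, -1))
Function('I')(O) = 15 (Function('I')(O) = Add(Mul(-10, Pow(2, -1)), Mul(-1, -20)) = Add(Mul(-10, Rational(1, 2)), 20) = Add(-5, 20) = 15)
Add(21049, Mul(-1, Function('I')(h))) = Add(21049, Mul(-1, 15)) = Add(21049, -15) = 21034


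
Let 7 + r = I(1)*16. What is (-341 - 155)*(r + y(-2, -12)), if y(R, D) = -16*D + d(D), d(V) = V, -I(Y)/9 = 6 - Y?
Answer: 271312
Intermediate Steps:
I(Y) = -54 + 9*Y (I(Y) = -9*(6 - Y) = -54 + 9*Y)
y(R, D) = -15*D (y(R, D) = -16*D + D = -15*D)
r = -727 (r = -7 + (-54 + 9*1)*16 = -7 + (-54 + 9)*16 = -7 - 45*16 = -7 - 720 = -727)
(-341 - 155)*(r + y(-2, -12)) = (-341 - 155)*(-727 - 15*(-12)) = -496*(-727 + 180) = -496*(-547) = 271312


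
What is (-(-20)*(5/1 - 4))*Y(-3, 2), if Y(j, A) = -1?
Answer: -20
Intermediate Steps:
(-(-20)*(5/1 - 4))*Y(-3, 2) = -(-20)*(5/1 - 4)*(-1) = -(-20)*(5*1 - 4)*(-1) = -(-20)*(5 - 4)*(-1) = -(-20)*(-1) = -10*(-2)*(-1) = 20*(-1) = -20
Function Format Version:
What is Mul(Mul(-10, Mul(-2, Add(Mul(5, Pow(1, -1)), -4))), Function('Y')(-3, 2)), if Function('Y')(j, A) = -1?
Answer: -20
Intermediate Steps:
Mul(Mul(-10, Mul(-2, Add(Mul(5, Pow(1, -1)), -4))), Function('Y')(-3, 2)) = Mul(Mul(-10, Mul(-2, Add(Mul(5, Pow(1, -1)), -4))), -1) = Mul(Mul(-10, Mul(-2, Add(Mul(5, 1), -4))), -1) = Mul(Mul(-10, Mul(-2, Add(5, -4))), -1) = Mul(Mul(-10, Mul(-2, 1)), -1) = Mul(Mul(-10, -2), -1) = Mul(20, -1) = -20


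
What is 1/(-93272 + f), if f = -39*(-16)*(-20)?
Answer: -1/105752 ≈ -9.4561e-6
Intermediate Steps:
f = -12480 (f = 624*(-20) = -12480)
1/(-93272 + f) = 1/(-93272 - 12480) = 1/(-105752) = -1/105752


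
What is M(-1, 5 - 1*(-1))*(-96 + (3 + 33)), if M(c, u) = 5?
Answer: -300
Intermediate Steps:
M(-1, 5 - 1*(-1))*(-96 + (3 + 33)) = 5*(-96 + (3 + 33)) = 5*(-96 + 36) = 5*(-60) = -300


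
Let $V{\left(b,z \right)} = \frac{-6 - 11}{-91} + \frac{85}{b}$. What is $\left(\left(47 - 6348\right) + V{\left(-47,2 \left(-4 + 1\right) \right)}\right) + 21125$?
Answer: $\frac{63395312}{4277} \approx 14822.0$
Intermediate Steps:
$V{\left(b,z \right)} = \frac{17}{91} + \frac{85}{b}$ ($V{\left(b,z \right)} = \left(-17\right) \left(- \frac{1}{91}\right) + \frac{85}{b} = \frac{17}{91} + \frac{85}{b}$)
$\left(\left(47 - 6348\right) + V{\left(-47,2 \left(-4 + 1\right) \right)}\right) + 21125 = \left(\left(47 - 6348\right) + \left(\frac{17}{91} + \frac{85}{-47}\right)\right) + 21125 = \left(\left(47 - 6348\right) + \left(\frac{17}{91} + 85 \left(- \frac{1}{47}\right)\right)\right) + 21125 = \left(-6301 + \left(\frac{17}{91} - \frac{85}{47}\right)\right) + 21125 = \left(-6301 - \frac{6936}{4277}\right) + 21125 = - \frac{26956313}{4277} + 21125 = \frac{63395312}{4277}$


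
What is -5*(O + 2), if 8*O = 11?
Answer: -135/8 ≈ -16.875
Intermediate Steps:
O = 11/8 (O = (⅛)*11 = 11/8 ≈ 1.3750)
-5*(O + 2) = -5*(11/8 + 2) = -5*27/8 = -135/8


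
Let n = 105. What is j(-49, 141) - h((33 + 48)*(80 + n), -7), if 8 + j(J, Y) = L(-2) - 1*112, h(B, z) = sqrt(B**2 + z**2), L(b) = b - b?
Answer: -120 - sqrt(224550274) ≈ -15105.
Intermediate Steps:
L(b) = 0
j(J, Y) = -120 (j(J, Y) = -8 + (0 - 1*112) = -8 + (0 - 112) = -8 - 112 = -120)
j(-49, 141) - h((33 + 48)*(80 + n), -7) = -120 - sqrt(((33 + 48)*(80 + 105))**2 + (-7)**2) = -120 - sqrt((81*185)**2 + 49) = -120 - sqrt(14985**2 + 49) = -120 - sqrt(224550225 + 49) = -120 - sqrt(224550274)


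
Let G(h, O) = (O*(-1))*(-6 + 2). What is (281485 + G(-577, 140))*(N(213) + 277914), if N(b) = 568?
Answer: 78544455690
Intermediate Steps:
G(h, O) = 4*O (G(h, O) = -O*(-4) = 4*O)
(281485 + G(-577, 140))*(N(213) + 277914) = (281485 + 4*140)*(568 + 277914) = (281485 + 560)*278482 = 282045*278482 = 78544455690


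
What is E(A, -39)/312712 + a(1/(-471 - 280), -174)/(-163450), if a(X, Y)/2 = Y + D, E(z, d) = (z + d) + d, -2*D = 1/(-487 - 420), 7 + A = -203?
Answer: 1400177423/1158982204870 ≈ 0.0012081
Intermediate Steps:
A = -210 (A = -7 - 203 = -210)
D = 1/1814 (D = -1/(2*(-487 - 420)) = -1/2/(-907) = -1/2*(-1/907) = 1/1814 ≈ 0.00055127)
E(z, d) = z + 2*d (E(z, d) = (d + z) + d = z + 2*d)
a(X, Y) = 1/907 + 2*Y (a(X, Y) = 2*(Y + 1/1814) = 2*(1/1814 + Y) = 1/907 + 2*Y)
E(A, -39)/312712 + a(1/(-471 - 280), -174)/(-163450) = (-210 + 2*(-39))/312712 + (1/907 + 2*(-174))/(-163450) = (-210 - 78)*(1/312712) + (1/907 - 348)*(-1/163450) = -288*1/312712 - 315635/907*(-1/163450) = -36/39089 + 63127/29649830 = 1400177423/1158982204870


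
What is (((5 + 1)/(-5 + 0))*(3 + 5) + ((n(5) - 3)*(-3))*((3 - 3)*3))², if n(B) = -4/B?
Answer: 2304/25 ≈ 92.160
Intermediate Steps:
(((5 + 1)/(-5 + 0))*(3 + 5) + ((n(5) - 3)*(-3))*((3 - 3)*3))² = (((5 + 1)/(-5 + 0))*(3 + 5) + ((-4/5 - 3)*(-3))*((3 - 3)*3))² = ((6/(-5))*8 + ((-4*⅕ - 3)*(-3))*(0*3))² = ((6*(-⅕))*8 + ((-⅘ - 3)*(-3))*0)² = (-6/5*8 - 19/5*(-3)*0)² = (-48/5 + (57/5)*0)² = (-48/5 + 0)² = (-48/5)² = 2304/25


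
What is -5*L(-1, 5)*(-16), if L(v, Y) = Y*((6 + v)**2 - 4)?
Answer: 8400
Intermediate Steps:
L(v, Y) = Y*(-4 + (6 + v)**2)
-5*L(-1, 5)*(-16) = -25*(-4 + (6 - 1)**2)*(-16) = -25*(-4 + 5**2)*(-16) = -25*(-4 + 25)*(-16) = -25*21*(-16) = -5*105*(-16) = -525*(-16) = 8400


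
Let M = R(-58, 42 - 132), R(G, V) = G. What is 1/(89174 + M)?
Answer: 1/89116 ≈ 1.1221e-5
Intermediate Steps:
M = -58
1/(89174 + M) = 1/(89174 - 58) = 1/89116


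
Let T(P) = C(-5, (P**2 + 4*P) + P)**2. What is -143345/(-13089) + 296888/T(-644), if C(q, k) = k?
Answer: 1011450952744723/92356757481366 ≈ 10.952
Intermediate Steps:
T(P) = (P**2 + 5*P)**2 (T(P) = ((P**2 + 4*P) + P)**2 = (P**2 + 5*P)**2)
-143345/(-13089) + 296888/T(-644) = -143345/(-13089) + 296888/(((-644)**2*(5 - 644)**2)) = -143345*(-1/13089) + 296888/((414736*(-639)**2)) = 143345/13089 + 296888/((414736*408321)) = 143345/13089 + 296888/169345418256 = 143345/13089 + 296888*(1/169345418256) = 143345/13089 + 37111/21168177282 = 1011450952744723/92356757481366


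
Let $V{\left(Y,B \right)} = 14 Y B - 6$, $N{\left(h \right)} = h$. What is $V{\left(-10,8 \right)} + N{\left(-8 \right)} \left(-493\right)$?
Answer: $2818$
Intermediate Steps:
$V{\left(Y,B \right)} = -6 + 14 B Y$ ($V{\left(Y,B \right)} = 14 B Y - 6 = -6 + 14 B Y$)
$V{\left(-10,8 \right)} + N{\left(-8 \right)} \left(-493\right) = \left(-6 + 14 \cdot 8 \left(-10\right)\right) - -3944 = \left(-6 - 1120\right) + 3944 = -1126 + 3944 = 2818$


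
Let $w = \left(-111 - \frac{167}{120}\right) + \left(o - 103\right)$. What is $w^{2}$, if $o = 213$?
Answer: $\frac{82369}{14400} \approx 5.7201$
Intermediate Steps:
$w = - \frac{287}{120}$ ($w = \left(-111 - \frac{167}{120}\right) + \left(213 - 103\right) = \left(-111 - 167 \cdot \frac{1}{120}\right) + \left(213 - 103\right) = \left(-111 - \frac{167}{120}\right) + 110 = - \frac{13487}{120} + 110 = - \frac{287}{120} \approx -2.3917$)
$w^{2} = \left(- \frac{287}{120}\right)^{2} = \frac{82369}{14400}$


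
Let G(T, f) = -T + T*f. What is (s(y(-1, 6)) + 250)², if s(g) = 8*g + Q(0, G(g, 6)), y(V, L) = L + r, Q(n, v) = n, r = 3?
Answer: 103684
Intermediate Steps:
y(V, L) = 3 + L (y(V, L) = L + 3 = 3 + L)
s(g) = 8*g (s(g) = 8*g + 0 = 8*g)
(s(y(-1, 6)) + 250)² = (8*(3 + 6) + 250)² = (8*9 + 250)² = (72 + 250)² = 322² = 103684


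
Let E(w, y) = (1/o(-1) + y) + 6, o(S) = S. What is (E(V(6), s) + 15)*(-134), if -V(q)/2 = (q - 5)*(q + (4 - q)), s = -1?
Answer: -2546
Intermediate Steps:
V(q) = 40 - 8*q (V(q) = -2*(q - 5)*(q + (4 - q)) = -2*(-5 + q)*4 = -2*(-20 + 4*q) = 40 - 8*q)
E(w, y) = 5 + y (E(w, y) = (1/(-1) + y) + 6 = (-1 + y) + 6 = 5 + y)
(E(V(6), s) + 15)*(-134) = ((5 - 1) + 15)*(-134) = (4 + 15)*(-134) = 19*(-134) = -2546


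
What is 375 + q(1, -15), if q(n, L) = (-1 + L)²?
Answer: 631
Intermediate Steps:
375 + q(1, -15) = 375 + (-1 - 15)² = 375 + (-16)² = 375 + 256 = 631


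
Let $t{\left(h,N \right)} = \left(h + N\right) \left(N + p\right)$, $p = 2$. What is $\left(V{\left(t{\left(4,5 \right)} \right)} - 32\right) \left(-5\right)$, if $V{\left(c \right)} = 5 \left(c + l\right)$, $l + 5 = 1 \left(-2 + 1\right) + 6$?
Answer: $-1415$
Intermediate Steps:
$l = 0$ ($l = -5 + \left(1 \left(-2 + 1\right) + 6\right) = -5 + \left(1 \left(-1\right) + 6\right) = -5 + \left(-1 + 6\right) = -5 + 5 = 0$)
$t{\left(h,N \right)} = \left(2 + N\right) \left(N + h\right)$ ($t{\left(h,N \right)} = \left(h + N\right) \left(N + 2\right) = \left(N + h\right) \left(2 + N\right) = \left(2 + N\right) \left(N + h\right)$)
$V{\left(c \right)} = 5 c$ ($V{\left(c \right)} = 5 \left(c + 0\right) = 5 c$)
$\left(V{\left(t{\left(4,5 \right)} \right)} - 32\right) \left(-5\right) = \left(5 \left(5^{2} + 2 \cdot 5 + 2 \cdot 4 + 5 \cdot 4\right) - 32\right) \left(-5\right) = \left(5 \left(25 + 10 + 8 + 20\right) - 32\right) \left(-5\right) = \left(5 \cdot 63 - 32\right) \left(-5\right) = \left(315 - 32\right) \left(-5\right) = 283 \left(-5\right) = -1415$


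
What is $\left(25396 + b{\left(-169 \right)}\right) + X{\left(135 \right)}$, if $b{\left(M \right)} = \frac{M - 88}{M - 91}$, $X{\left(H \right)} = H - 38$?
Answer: $\frac{6628437}{260} \approx 25494.0$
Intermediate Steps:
$X{\left(H \right)} = -38 + H$ ($X{\left(H \right)} = H - 38 = -38 + H$)
$b{\left(M \right)} = \frac{-88 + M}{-91 + M}$ ($b{\left(M \right)} = \frac{M - 88}{-91 + M} = \frac{-88 + M}{-91 + M}$)
$\left(25396 + b{\left(-169 \right)}\right) + X{\left(135 \right)} = \left(25396 + \frac{-88 - 169}{-91 - 169}\right) + \left(-38 + 135\right) = \left(25396 + \frac{1}{-260} \left(-257\right)\right) + 97 = \left(25396 - - \frac{257}{260}\right) + 97 = \left(25396 + \frac{257}{260}\right) + 97 = \frac{6603217}{260} + 97 = \frac{6628437}{260}$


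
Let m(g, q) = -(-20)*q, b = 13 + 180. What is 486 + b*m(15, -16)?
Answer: -61274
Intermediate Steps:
b = 193
m(g, q) = 20*q
486 + b*m(15, -16) = 486 + 193*(20*(-16)) = 486 + 193*(-320) = 486 - 61760 = -61274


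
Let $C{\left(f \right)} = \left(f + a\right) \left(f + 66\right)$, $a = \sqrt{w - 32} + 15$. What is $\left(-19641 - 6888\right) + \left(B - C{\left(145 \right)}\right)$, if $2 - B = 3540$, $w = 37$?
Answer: $-63827 - 211 \sqrt{5} \approx -64299.0$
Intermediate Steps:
$a = 15 + \sqrt{5}$ ($a = \sqrt{37 - 32} + 15 = \sqrt{5} + 15 = 15 + \sqrt{5} \approx 17.236$)
$B = -3538$ ($B = 2 - 3540 = -3538$)
$C{\left(f \right)} = \left(66 + f\right) \left(15 + f + \sqrt{5}\right)$ ($C{\left(f \right)} = \left(f + \left(15 + \sqrt{5}\right)\right) \left(f + 66\right) = \left(15 + f + \sqrt{5}\right) \left(66 + f\right) = \left(66 + f\right) \left(15 + f + \sqrt{5}\right)$)
$\left(-19641 - 6888\right) + \left(B - C{\left(145 \right)}\right) = \left(-19641 - 6888\right) - \left(25553 + 11745 + 211 \sqrt{5}\right) = -26529 - \left(37298 + 211 \sqrt{5}\right) = -63827 - 211 \sqrt{5}$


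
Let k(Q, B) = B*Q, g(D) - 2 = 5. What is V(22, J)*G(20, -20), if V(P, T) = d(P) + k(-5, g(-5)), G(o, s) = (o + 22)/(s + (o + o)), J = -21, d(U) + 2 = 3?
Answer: -357/5 ≈ -71.400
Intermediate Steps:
d(U) = 1 (d(U) = -2 + 3 = 1)
g(D) = 7 (g(D) = 2 + 5 = 7)
G(o, s) = (22 + o)/(s + 2*o)
V(P, T) = -34 (V(P, T) = 1 + 7*(-5) = 1 - 35 = -34)
V(22, J)*G(20, -20) = -34*(22 + 20)/(-20 + 2*20) = -34*42/(-20 + 40) = -34*42/20 = -17*42/10 = -34*21/10 = -357/5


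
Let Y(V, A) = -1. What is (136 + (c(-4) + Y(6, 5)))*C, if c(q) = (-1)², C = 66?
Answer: 8976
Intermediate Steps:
c(q) = 1
(136 + (c(-4) + Y(6, 5)))*C = (136 + (1 - 1))*66 = (136 + 0)*66 = 136*66 = 8976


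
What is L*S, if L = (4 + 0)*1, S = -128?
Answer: -512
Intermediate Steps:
L = 4 (L = 4*1 = 4)
L*S = 4*(-128) = -512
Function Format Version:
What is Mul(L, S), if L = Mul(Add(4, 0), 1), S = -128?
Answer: -512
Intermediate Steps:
L = 4 (L = Mul(4, 1) = 4)
Mul(L, S) = Mul(4, -128) = -512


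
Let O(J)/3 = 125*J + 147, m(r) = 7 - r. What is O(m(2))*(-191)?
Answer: -442356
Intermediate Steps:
O(J) = 441 + 375*J (O(J) = 3*(125*J + 147) = 3*(147 + 125*J) = 441 + 375*J)
O(m(2))*(-191) = (441 + 375*(7 - 1*2))*(-191) = (441 + 375*(7 - 2))*(-191) = (441 + 375*5)*(-191) = (441 + 1875)*(-191) = 2316*(-191) = -442356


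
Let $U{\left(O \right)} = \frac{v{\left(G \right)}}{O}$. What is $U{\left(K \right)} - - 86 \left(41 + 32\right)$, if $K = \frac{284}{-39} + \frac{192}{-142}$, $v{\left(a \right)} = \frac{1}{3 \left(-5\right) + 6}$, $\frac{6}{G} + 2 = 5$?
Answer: $\frac{450284195}{71724} \approx 6278.0$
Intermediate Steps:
$G = 2$ ($G = \frac{6}{-2 + 5} = \frac{6}{3} = 6 \cdot \frac{1}{3} = 2$)
$v{\left(a \right)} = - \frac{1}{9}$ ($v{\left(a \right)} = \frac{1}{-15 + 6} = \frac{1}{-9} = - \frac{1}{9}$)
$K = - \frac{23908}{2769}$ ($K = 284 \left(- \frac{1}{39}\right) + 192 \left(- \frac{1}{142}\right) = - \frac{284}{39} - \frac{96}{71} = - \frac{23908}{2769} \approx -8.6342$)
$U{\left(O \right)} = - \frac{1}{9 O}$
$U{\left(K \right)} - - 86 \left(41 + 32\right) = - \frac{1}{9 \left(- \frac{23908}{2769}\right)} - - 86 \left(41 + 32\right) = \left(- \frac{1}{9}\right) \left(- \frac{2769}{23908}\right) - \left(-86\right) 73 = \frac{923}{71724} - -6278 = \frac{923}{71724} + 6278 = \frac{450284195}{71724}$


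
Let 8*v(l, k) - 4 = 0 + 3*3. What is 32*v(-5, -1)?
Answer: 52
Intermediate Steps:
v(l, k) = 13/8 (v(l, k) = ½ + (0 + 3*3)/8 = ½ + (0 + 9)/8 = ½ + (⅛)*9 = ½ + 9/8 = 13/8)
32*v(-5, -1) = 32*(13/8) = 52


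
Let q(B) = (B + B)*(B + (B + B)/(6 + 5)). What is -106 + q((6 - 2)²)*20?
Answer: 131954/11 ≈ 11996.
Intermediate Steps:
q(B) = 26*B²/11 (q(B) = (2*B)*(B + (2*B)/11) = (2*B)*(B + (2*B)*(1/11)) = (2*B)*(B + 2*B/11) = (2*B)*(13*B/11) = 26*B²/11)
-106 + q((6 - 2)²)*20 = -106 + (26*((6 - 2)²)²/11)*20 = -106 + (26*(4²)²/11)*20 = -106 + ((26/11)*16²)*20 = -106 + ((26/11)*256)*20 = -106 + (6656/11)*20 = -106 + 133120/11 = 131954/11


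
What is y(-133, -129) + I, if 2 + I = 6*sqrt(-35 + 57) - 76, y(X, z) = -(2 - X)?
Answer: -213 + 6*sqrt(22) ≈ -184.86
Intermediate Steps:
y(X, z) = -2 + X
I = -78 + 6*sqrt(22) (I = -2 + (6*sqrt(-35 + 57) - 76) = -2 + (6*sqrt(22) - 76) = -2 + (-76 + 6*sqrt(22)) = -78 + 6*sqrt(22) ≈ -49.857)
y(-133, -129) + I = (-2 - 133) + (-78 + 6*sqrt(22)) = -135 + (-78 + 6*sqrt(22)) = -213 + 6*sqrt(22)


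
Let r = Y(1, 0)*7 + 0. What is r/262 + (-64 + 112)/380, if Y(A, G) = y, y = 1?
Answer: 3809/24890 ≈ 0.15303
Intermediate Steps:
Y(A, G) = 1
r = 7 (r = 1*7 + 0 = 7 + 0 = 7)
r/262 + (-64 + 112)/380 = 7/262 + (-64 + 112)/380 = 7*(1/262) + 48*(1/380) = 7/262 + 12/95 = 3809/24890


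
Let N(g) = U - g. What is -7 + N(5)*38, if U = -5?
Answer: -387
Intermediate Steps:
N(g) = -5 - g
-7 + N(5)*38 = -7 + (-5 - 1*5)*38 = -7 + (-5 - 5)*38 = -7 - 10*38 = -7 - 380 = -387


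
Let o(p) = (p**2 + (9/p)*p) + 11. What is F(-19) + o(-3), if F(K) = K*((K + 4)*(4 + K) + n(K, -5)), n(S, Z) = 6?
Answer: -4360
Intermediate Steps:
F(K) = K*(6 + (4 + K)**2) (F(K) = K*((K + 4)*(4 + K) + 6) = K*((4 + K)*(4 + K) + 6) = K*((4 + K)**2 + 6) = K*(6 + (4 + K)**2))
o(p) = 20 + p**2 (o(p) = (p**2 + 9) + 11 = (9 + p**2) + 11 = 20 + p**2)
F(-19) + o(-3) = -19*(6 + (4 - 19)**2) + (20 + (-3)**2) = -19*(6 + (-15)**2) + (20 + 9) = -19*(6 + 225) + 29 = -19*231 + 29 = -4389 + 29 = -4360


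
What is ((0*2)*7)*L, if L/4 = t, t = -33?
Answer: 0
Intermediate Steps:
L = -132 (L = 4*(-33) = -132)
((0*2)*7)*L = ((0*2)*7)*(-132) = (0*7)*(-132) = 0*(-132) = 0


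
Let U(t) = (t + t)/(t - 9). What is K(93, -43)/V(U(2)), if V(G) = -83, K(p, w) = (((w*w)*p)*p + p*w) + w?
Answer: -15987959/83 ≈ -1.9263e+5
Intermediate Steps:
K(p, w) = w + p*w + p²*w² (K(p, w) = ((w²*p)*p + p*w) + w = ((p*w²)*p + p*w) + w = (p²*w² + p*w) + w = (p*w + p²*w²) + w = w + p*w + p²*w²)
U(t) = 2*t/(-9 + t) (U(t) = (2*t)/(-9 + t) = 2*t/(-9 + t))
K(93, -43)/V(U(2)) = -43*(1 + 93 - 43*93²)/(-83) = -43*(1 + 93 - 43*8649)*(-1/83) = -43*(1 + 93 - 371907)*(-1/83) = -43*(-371813)*(-1/83) = 15987959*(-1/83) = -15987959/83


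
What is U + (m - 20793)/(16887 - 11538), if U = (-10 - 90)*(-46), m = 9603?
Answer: 8198070/1783 ≈ 4597.9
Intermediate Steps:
U = 4600 (U = -100*(-46) = 4600)
U + (m - 20793)/(16887 - 11538) = 4600 + (9603 - 20793)/(16887 - 11538) = 4600 - 11190/5349 = 4600 - 11190*1/5349 = 4600 - 3730/1783 = 8198070/1783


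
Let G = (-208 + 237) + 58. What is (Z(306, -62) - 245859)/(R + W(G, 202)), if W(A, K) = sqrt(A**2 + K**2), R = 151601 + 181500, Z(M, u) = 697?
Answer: -40831853681/55478113914 + 7477441*sqrt(13)/55478113914 ≈ -0.73551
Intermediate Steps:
R = 333101
G = 87 (G = 29 + 58 = 87)
(Z(306, -62) - 245859)/(R + W(G, 202)) = (697 - 245859)/(333101 + sqrt(87**2 + 202**2)) = -245162/(333101 + sqrt(7569 + 40804)) = -245162/(333101 + sqrt(48373)) = -245162/(333101 + 61*sqrt(13))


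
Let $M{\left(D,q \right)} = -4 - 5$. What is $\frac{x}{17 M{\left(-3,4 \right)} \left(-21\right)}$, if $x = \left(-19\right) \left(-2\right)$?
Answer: $\frac{38}{3213} \approx 0.011827$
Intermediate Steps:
$x = 38$
$M{\left(D,q \right)} = -9$ ($M{\left(D,q \right)} = -4 - 5 = -9$)
$\frac{x}{17 M{\left(-3,4 \right)} \left(-21\right)} = \frac{38}{17 \left(-9\right) \left(-21\right)} = \frac{38}{\left(-153\right) \left(-21\right)} = \frac{38}{3213}$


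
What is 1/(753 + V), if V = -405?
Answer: 1/348 ≈ 0.0028736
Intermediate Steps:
1/(753 + V) = 1/(753 - 405) = 1/348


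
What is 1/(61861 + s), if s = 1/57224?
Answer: 57224/3539933865 ≈ 1.6165e-5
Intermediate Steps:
s = 1/57224 ≈ 1.7475e-5
1/(61861 + s) = 1/(61861 + 1/57224) = 1/(3539933865/57224) = 57224/3539933865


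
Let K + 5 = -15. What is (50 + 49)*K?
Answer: -1980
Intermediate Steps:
K = -20 (K = -5 - 15 = -20)
(50 + 49)*K = (50 + 49)*(-20) = 99*(-20) = -1980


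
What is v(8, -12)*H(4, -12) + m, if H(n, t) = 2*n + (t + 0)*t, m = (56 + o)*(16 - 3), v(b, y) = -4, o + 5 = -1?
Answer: 42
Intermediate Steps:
o = -6 (o = -5 - 1 = -6)
m = 650 (m = (56 - 6)*(16 - 3) = 50*13 = 650)
H(n, t) = t² + 2*n (H(n, t) = 2*n + t*t = 2*n + t² = t² + 2*n)
v(8, -12)*H(4, -12) + m = -4*((-12)² + 2*4) + 650 = -4*(144 + 8) + 650 = -4*152 + 650 = -608 + 650 = 42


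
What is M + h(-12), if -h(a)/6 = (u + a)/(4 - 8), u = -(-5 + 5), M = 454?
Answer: 436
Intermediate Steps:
u = 0 (u = -1*0 = 0)
h(a) = 3*a/2 (h(a) = -6*(0 + a)/(4 - 8) = -6*a/(-4) = -6*a*(-1)/4 = -(-3)*a/2 = 3*a/2)
M + h(-12) = 454 + (3/2)*(-12) = 454 - 18 = 436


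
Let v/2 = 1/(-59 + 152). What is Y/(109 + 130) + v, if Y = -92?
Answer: -8078/22227 ≈ -0.36343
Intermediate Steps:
v = 2/93 (v = 2/(-59 + 152) = 2/93 ≈ 0.021505)
Y/(109 + 130) + v = -92/(109 + 130) + 2/93 = -92/239 + 2/93 = -8078/22227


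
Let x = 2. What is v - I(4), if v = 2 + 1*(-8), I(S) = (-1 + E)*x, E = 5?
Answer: -14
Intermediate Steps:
I(S) = 8 (I(S) = (-1 + 5)*2 = 4*2 = 8)
v = -6 (v = 2 - 8 = -6)
v - I(4) = -6 - 1*8 = -6 - 8 = -14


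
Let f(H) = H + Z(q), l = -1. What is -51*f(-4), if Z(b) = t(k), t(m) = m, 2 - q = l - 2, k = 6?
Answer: -102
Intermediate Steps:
q = 5 (q = 2 - (-1 - 2) = 2 - 1*(-3) = 2 + 3 = 5)
Z(b) = 6
f(H) = 6 + H (f(H) = H + 6 = 6 + H)
-51*f(-4) = -51*(6 - 4) = -51*2 = -102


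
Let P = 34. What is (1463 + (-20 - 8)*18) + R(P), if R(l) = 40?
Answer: 999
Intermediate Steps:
(1463 + (-20 - 8)*18) + R(P) = (1463 + (-20 - 8)*18) + 40 = (1463 - 28*18) + 40 = (1463 - 504) + 40 = 959 + 40 = 999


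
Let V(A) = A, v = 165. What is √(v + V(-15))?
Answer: 5*√6 ≈ 12.247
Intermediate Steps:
√(v + V(-15)) = √(165 - 15) = √150 = 5*√6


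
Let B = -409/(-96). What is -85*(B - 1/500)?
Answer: -868717/2400 ≈ -361.97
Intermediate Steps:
B = 409/96 (B = -409*(-1/96) = 409/96 ≈ 4.2604)
-85*(B - 1/500) = -85*(409/96 - 1/500) = -85*51101/12000 = -868717/2400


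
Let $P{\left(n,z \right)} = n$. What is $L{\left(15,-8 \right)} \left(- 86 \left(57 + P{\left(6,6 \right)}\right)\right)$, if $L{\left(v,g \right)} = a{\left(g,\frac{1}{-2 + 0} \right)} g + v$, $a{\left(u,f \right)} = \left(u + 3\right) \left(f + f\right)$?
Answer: $135450$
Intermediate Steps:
$a{\left(u,f \right)} = 2 f \left(3 + u\right)$ ($a{\left(u,f \right)} = \left(3 + u\right) 2 f = 2 f \left(3 + u\right)$)
$L{\left(v,g \right)} = v + g \left(-3 - g\right)$ ($L{\left(v,g \right)} = \frac{2 \left(3 + g\right)}{-2 + 0} g + v = \frac{2 \left(3 + g\right)}{-2} g + v = 2 \left(- \frac{1}{2}\right) \left(3 + g\right) g + v = \left(-3 - g\right) g + v = g \left(-3 - g\right) + v = v + g \left(-3 - g\right)$)
$L{\left(15,-8 \right)} \left(- 86 \left(57 + P{\left(6,6 \right)}\right)\right) = \left(15 - - 8 \left(3 - 8\right)\right) \left(- 86 \left(57 + 6\right)\right) = \left(15 - \left(-8\right) \left(-5\right)\right) \left(\left(-86\right) 63\right) = \left(15 - 40\right) \left(-5418\right) = \left(-25\right) \left(-5418\right) = 135450$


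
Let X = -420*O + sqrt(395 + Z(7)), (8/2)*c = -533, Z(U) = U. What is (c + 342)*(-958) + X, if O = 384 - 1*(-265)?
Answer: -945125/2 + sqrt(402) ≈ -4.7254e+5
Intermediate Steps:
c = -533/4 (c = (1/4)*(-533) = -533/4 ≈ -133.25)
O = 649 (O = 384 + 265 = 649)
X = -272580 + sqrt(402) (X = -420*649 + sqrt(395 + 7) = -272580 + sqrt(402) ≈ -2.7256e+5)
(c + 342)*(-958) + X = (-533/4 + 342)*(-958) + (-272580 + sqrt(402)) = (835/4)*(-958) + (-272580 + sqrt(402)) = -399965/2 + (-272580 + sqrt(402)) = -945125/2 + sqrt(402)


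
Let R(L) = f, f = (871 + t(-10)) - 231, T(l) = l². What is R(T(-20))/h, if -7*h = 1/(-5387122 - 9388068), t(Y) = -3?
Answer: 65882572210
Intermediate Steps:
h = 1/103426330 (h = -1/(7*(-5387122 - 9388068)) = -⅐/(-14775190) = -⅐*(-1/14775190) = 1/103426330 ≈ 9.6687e-9)
f = 637 (f = (871 - 3) - 231 = 868 - 231 = 637)
R(L) = 637
R(T(-20))/h = 637/(1/103426330) = 637*103426330 = 65882572210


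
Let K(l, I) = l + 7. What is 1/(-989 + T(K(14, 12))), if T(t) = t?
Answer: -1/968 ≈ -0.0010331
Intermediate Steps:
K(l, I) = 7 + l
1/(-989 + T(K(14, 12))) = 1/(-989 + (7 + 14)) = 1/(-989 + 21) = 1/(-968) = -1/968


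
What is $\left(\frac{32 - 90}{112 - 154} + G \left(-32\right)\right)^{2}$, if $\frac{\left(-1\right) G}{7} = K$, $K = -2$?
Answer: $\frac{87965641}{441} \approx 1.9947 \cdot 10^{5}$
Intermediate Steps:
$G = 14$ ($G = \left(-7\right) \left(-2\right) = 14$)
$\left(\frac{32 - 90}{112 - 154} + G \left(-32\right)\right)^{2} = \left(\frac{32 - 90}{112 - 154} + 14 \left(-32\right)\right)^{2} = \left(- \frac{58}{-42} - 448\right)^{2} = \left(\left(-58\right) \left(- \frac{1}{42}\right) - 448\right)^{2} = \left(\frac{29}{21} - 448\right)^{2} = \left(- \frac{9379}{21}\right)^{2} = \frac{87965641}{441}$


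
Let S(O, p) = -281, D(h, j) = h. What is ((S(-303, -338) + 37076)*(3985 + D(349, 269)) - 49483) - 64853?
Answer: 159355194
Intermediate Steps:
((S(-303, -338) + 37076)*(3985 + D(349, 269)) - 49483) - 64853 = ((-281 + 37076)*(3985 + 349) - 49483) - 64853 = (36795*4334 - 49483) - 64853 = (159469530 - 49483) - 64853 = 159420047 - 64853 = 159355194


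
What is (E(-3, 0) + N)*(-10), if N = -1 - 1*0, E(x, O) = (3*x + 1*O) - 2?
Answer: 120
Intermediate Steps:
E(x, O) = -2 + O + 3*x (E(x, O) = (3*x + O) - 2 = (O + 3*x) - 2 = -2 + O + 3*x)
N = -1 (N = -1 + 0 = -1)
(E(-3, 0) + N)*(-10) = ((-2 + 0 + 3*(-3)) - 1)*(-10) = ((-2 + 0 - 9) - 1)*(-10) = (-11 - 1)*(-10) = -12*(-10) = 120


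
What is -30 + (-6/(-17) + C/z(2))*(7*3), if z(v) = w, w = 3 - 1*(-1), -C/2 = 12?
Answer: -2526/17 ≈ -148.59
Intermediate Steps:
C = -24 (C = -2*12 = -24)
w = 4 (w = 3 + 1 = 4)
z(v) = 4
-30 + (-6/(-17) + C/z(2))*(7*3) = -30 + (-6/(-17) - 24/4)*(7*3) = -30 + (-6*(-1/17) - 24*¼)*21 = -30 + (6/17 - 6)*21 = -30 - 96/17*21 = -30 - 2016/17 = -2526/17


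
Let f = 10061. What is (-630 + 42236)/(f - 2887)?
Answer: 20803/3587 ≈ 5.7996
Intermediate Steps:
(-630 + 42236)/(f - 2887) = (-630 + 42236)/(10061 - 2887) = 41606/7174 = 41606*(1/7174) = 20803/3587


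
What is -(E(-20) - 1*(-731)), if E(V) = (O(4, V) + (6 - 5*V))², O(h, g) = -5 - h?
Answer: -10140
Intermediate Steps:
E(V) = (-3 - 5*V)² (E(V) = ((-5 - 1*4) + (6 - 5*V))² = ((-5 - 4) + (6 - 5*V))² = (-9 + (6 - 5*V))² = (-3 - 5*V)²)
-(E(-20) - 1*(-731)) = -((3 + 5*(-20))² - 1*(-731)) = -((3 - 100)² + 731) = -((-97)² + 731) = -(9409 + 731) = -1*10140 = -10140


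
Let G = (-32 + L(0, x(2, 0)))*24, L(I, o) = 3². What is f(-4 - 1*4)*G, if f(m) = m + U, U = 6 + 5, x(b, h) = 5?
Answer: -1656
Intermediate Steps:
L(I, o) = 9
U = 11
f(m) = 11 + m (f(m) = m + 11 = 11 + m)
G = -552 (G = (-32 + 9)*24 = -23*24 = -552)
f(-4 - 1*4)*G = (11 + (-4 - 1*4))*(-552) = (11 + (-4 - 4))*(-552) = (11 - 8)*(-552) = 3*(-552) = -1656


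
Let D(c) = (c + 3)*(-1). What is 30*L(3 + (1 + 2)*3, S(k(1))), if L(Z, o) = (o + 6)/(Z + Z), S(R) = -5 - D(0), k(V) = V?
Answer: 5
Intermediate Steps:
D(c) = -3 - c (D(c) = (3 + c)*(-1) = -3 - c)
S(R) = -2 (S(R) = -5 - (-3 - 1*0) = -5 - (-3 + 0) = -5 - 1*(-3) = -5 + 3 = -2)
L(Z, o) = (6 + o)/(2*Z) (L(Z, o) = (6 + o)/((2*Z)) = (6 + o)*(1/(2*Z)) = (6 + o)/(2*Z))
30*L(3 + (1 + 2)*3, S(k(1))) = 30*((6 - 2)/(2*(3 + (1 + 2)*3))) = 30*((½)*4/(3 + 3*3)) = 30*((½)*4/(3 + 9)) = 30*((½)*4/12) = 30*((½)*(1/12)*4) = 30*(⅙) = 5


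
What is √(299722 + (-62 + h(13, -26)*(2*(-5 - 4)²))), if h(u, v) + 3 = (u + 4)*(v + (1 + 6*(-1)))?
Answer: 10*√2138 ≈ 462.39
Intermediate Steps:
h(u, v) = -3 + (-5 + v)*(4 + u) (h(u, v) = -3 + (u + 4)*(v + (1 + 6*(-1))) = -3 + (4 + u)*(v + (1 - 6)) = -3 + (4 + u)*(v - 5) = -3 + (4 + u)*(-5 + v) = -3 + (-5 + v)*(4 + u))
√(299722 + (-62 + h(13, -26)*(2*(-5 - 4)²))) = √(299722 + (-62 + (-23 - 5*13 + 4*(-26) + 13*(-26))*(2*(-5 - 4)²))) = √(299722 + (-62 + (-23 - 65 - 104 - 338)*(2*(-9)²))) = √(299722 + (-62 - 1060*81)) = √(299722 + (-62 - 530*162)) = √(299722 + (-62 - 85860)) = √(299722 - 85922) = √213800 = 10*√2138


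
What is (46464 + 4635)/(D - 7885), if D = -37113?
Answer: -51099/44998 ≈ -1.1356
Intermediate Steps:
(46464 + 4635)/(D - 7885) = (46464 + 4635)/(-37113 - 7885) = 51099/(-44998) = 51099*(-1/44998) = -51099/44998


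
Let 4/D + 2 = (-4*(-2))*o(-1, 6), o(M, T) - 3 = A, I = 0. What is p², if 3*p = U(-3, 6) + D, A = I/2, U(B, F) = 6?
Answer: 4624/1089 ≈ 4.2461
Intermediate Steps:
A = 0 (A = 0/2 = 0*(½) = 0)
o(M, T) = 3 (o(M, T) = 3 + 0 = 3)
D = 2/11 (D = 4/(-2 - 4*(-2)*3) = 4/(-2 + 8*3) = 4/(-2 + 24) = 4/22 = 4*(1/22) = 2/11 ≈ 0.18182)
p = 68/33 (p = (6 + 2/11)/3 = (⅓)*(68/11) = 68/33 ≈ 2.0606)
p² = (68/33)² = 4624/1089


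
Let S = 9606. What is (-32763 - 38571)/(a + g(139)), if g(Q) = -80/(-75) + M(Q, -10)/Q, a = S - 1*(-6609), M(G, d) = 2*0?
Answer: -1070010/243241 ≈ -4.3990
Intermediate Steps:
M(G, d) = 0
a = 16215 (a = 9606 - 1*(-6609) = 9606 + 6609 = 16215)
g(Q) = 16/15 (g(Q) = -80/(-75) + 0/Q = -80*(-1/75) + 0 = 16/15 + 0 = 16/15)
(-32763 - 38571)/(a + g(139)) = (-32763 - 38571)/(16215 + 16/15) = -71334/243241/15 = -71334*15/243241 = -1070010/243241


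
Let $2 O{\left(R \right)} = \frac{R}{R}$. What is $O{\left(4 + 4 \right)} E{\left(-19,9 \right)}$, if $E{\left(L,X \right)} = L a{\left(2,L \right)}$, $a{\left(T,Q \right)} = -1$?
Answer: $\frac{19}{2} \approx 9.5$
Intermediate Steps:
$E{\left(L,X \right)} = - L$ ($E{\left(L,X \right)} = L \left(-1\right) = - L$)
$O{\left(R \right)} = \frac{1}{2}$ ($O{\left(R \right)} = \frac{R \frac{1}{R}}{2} = \frac{1}{2} \cdot 1 = \frac{1}{2}$)
$O{\left(4 + 4 \right)} E{\left(-19,9 \right)} = \frac{\left(-1\right) \left(-19\right)}{2} = \frac{1}{2} \cdot 19 = \frac{19}{2}$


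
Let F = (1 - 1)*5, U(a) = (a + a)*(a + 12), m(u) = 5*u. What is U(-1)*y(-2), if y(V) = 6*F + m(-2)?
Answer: 220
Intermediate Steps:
U(a) = 2*a*(12 + a) (U(a) = (2*a)*(12 + a) = 2*a*(12 + a))
F = 0 (F = 0*5 = 0)
y(V) = -10 (y(V) = 6*0 + 5*(-2) = 0 - 10 = -10)
U(-1)*y(-2) = (2*(-1)*(12 - 1))*(-10) = (2*(-1)*11)*(-10) = -22*(-10) = 220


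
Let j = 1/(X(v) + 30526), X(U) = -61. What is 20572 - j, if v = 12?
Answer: 626725979/30465 ≈ 20572.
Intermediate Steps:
j = 1/30465 (j = 1/(-61 + 30526) = 1/30465 ≈ 3.2825e-5)
20572 - j = 20572 - 1*1/30465 = 20572 - 1/30465 = 626725979/30465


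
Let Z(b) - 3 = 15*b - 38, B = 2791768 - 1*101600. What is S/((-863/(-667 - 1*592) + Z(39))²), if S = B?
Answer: 4264134183608/480682915969 ≈ 8.8710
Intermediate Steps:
B = 2690168 (B = 2791768 - 101600 = 2690168)
Z(b) = -35 + 15*b (Z(b) = 3 + (15*b - 38) = 3 + (-38 + 15*b) = -35 + 15*b)
S = 2690168
S/((-863/(-667 - 1*592) + Z(39))²) = 2690168/((-863/(-667 - 1*592) + (-35 + 15*39))²) = 2690168/((-863/(-667 - 592) + (-35 + 585))²) = 2690168/((-863/(-1259) + 550)²) = 2690168/((-863*(-1/1259) + 550)²) = 2690168/((863/1259 + 550)²) = 2690168/((693313/1259)²) = 2690168/(480682915969/1585081) = 2690168*(1585081/480682915969) = 4264134183608/480682915969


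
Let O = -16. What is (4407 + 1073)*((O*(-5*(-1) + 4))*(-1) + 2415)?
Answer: 14023320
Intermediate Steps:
(4407 + 1073)*((O*(-5*(-1) + 4))*(-1) + 2415) = (4407 + 1073)*(-16*(-5*(-1) + 4)*(-1) + 2415) = 5480*(-16*(5 + 4)*(-1) + 2415) = 5480*(-16*9*(-1) + 2415) = 5480*(-144*(-1) + 2415) = 5480*(144 + 2415) = 5480*2559 = 14023320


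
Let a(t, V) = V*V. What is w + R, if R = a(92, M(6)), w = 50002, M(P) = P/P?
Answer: 50003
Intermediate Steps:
M(P) = 1
a(t, V) = V²
R = 1 (R = 1² = 1)
w + R = 50002 + 1 = 50003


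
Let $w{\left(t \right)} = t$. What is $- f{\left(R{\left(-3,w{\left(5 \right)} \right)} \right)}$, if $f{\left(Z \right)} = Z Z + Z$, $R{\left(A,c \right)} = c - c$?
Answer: $0$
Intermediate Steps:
$R{\left(A,c \right)} = 0$
$f{\left(Z \right)} = Z + Z^{2}$ ($f{\left(Z \right)} = Z^{2} + Z = Z + Z^{2}$)
$- f{\left(R{\left(-3,w{\left(5 \right)} \right)} \right)} = - 0 \left(1 + 0\right) = - 0 \cdot 1 = \left(-1\right) 0 = 0$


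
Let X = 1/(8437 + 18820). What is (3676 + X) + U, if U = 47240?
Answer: 1387817413/27257 ≈ 50916.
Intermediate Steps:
X = 1/27257 ≈ 3.6688e-5
(3676 + X) + U = (3676 + 1/27257) + 47240 = 100196733/27257 + 47240 = 1387817413/27257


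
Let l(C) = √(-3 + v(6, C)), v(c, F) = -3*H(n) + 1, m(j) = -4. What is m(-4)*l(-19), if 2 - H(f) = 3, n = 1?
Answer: -4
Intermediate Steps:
H(f) = -1 (H(f) = 2 - 1*3 = 2 - 3 = -1)
v(c, F) = 4 (v(c, F) = -3*(-1) + 1 = 3 + 1 = 4)
l(C) = 1 (l(C) = √(-3 + 4) = √1 = 1)
m(-4)*l(-19) = -4*1 = -4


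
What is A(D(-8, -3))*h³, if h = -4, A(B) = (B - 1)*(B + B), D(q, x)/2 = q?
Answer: -34816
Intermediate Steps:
D(q, x) = 2*q
A(B) = 2*B*(-1 + B) (A(B) = (-1 + B)*(2*B) = 2*B*(-1 + B))
A(D(-8, -3))*h³ = (2*(2*(-8))*(-1 + 2*(-8)))*(-4)³ = (2*(-16)*(-1 - 16))*(-64) = (2*(-16)*(-17))*(-64) = 544*(-64) = -34816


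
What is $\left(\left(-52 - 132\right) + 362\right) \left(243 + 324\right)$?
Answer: $100926$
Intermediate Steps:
$\left(\left(-52 - 132\right) + 362\right) \left(243 + 324\right) = \left(\left(-52 - 132\right) + 362\right) 567 = \left(-184 + 362\right) 567 = 178 \cdot 567 = 100926$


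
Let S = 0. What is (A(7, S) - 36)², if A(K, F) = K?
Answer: 841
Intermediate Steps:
(A(7, S) - 36)² = (7 - 36)² = (-29)² = 841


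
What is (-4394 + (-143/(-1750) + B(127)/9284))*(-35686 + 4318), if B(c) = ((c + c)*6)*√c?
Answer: 120599875188/875 - 11951208*√127/2321 ≈ 1.3777e+8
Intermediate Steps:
B(c) = 12*c^(3/2) (B(c) = ((2*c)*6)*√c = (12*c)*√c = 12*c^(3/2))
(-4394 + (-143/(-1750) + B(127)/9284))*(-35686 + 4318) = (-4394 + (-143/(-1750) + (12*127^(3/2))/9284))*(-35686 + 4318) = (-4394 + (-143*(-1/1750) + (12*(127*√127))*(1/9284)))*(-31368) = (-4394 + (143/1750 + (1524*√127)*(1/9284)))*(-31368) = (-4394 + (143/1750 + 381*√127/2321))*(-31368) = (-7689357/1750 + 381*√127/2321)*(-31368) = 120599875188/875 - 11951208*√127/2321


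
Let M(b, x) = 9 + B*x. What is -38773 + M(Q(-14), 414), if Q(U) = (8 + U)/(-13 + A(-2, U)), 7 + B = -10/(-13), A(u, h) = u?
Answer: -537466/13 ≈ -41344.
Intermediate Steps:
B = -81/13 (B = -7 - 10/(-13) = -7 - 10*(-1/13) = -7 + 10/13 = -81/13 ≈ -6.2308)
Q(U) = -8/15 - U/15 (Q(U) = (8 + U)/(-13 - 2) = (8 + U)/(-15) = (8 + U)*(-1/15) = -8/15 - U/15)
M(b, x) = 9 - 81*x/13
-38773 + M(Q(-14), 414) = -38773 + (9 - 81/13*414) = -38773 + (9 - 33534/13) = -38773 - 33417/13 = -537466/13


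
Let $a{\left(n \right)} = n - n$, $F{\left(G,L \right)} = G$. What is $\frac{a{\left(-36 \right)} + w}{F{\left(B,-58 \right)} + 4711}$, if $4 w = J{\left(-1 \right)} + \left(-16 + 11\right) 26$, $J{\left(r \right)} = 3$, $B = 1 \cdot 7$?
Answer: $- \frac{127}{18872} \approx -0.0067295$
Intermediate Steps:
$B = 7$
$a{\left(n \right)} = 0$
$w = - \frac{127}{4}$ ($w = \frac{3 + \left(-16 + 11\right) 26}{4} = \frac{3 - 130}{4} = \frac{1}{4} \left(-127\right) = - \frac{127}{4} \approx -31.75$)
$\frac{a{\left(-36 \right)} + w}{F{\left(B,-58 \right)} + 4711} = \frac{0 - \frac{127}{4}}{7 + 4711} = - \frac{127}{4 \cdot 4718} = \left(- \frac{127}{4}\right) \frac{1}{4718} = - \frac{127}{18872}$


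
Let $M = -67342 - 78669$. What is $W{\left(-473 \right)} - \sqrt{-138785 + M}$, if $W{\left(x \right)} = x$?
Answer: $-473 - 18 i \sqrt{879} \approx -473.0 - 533.66 i$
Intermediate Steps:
$M = -146011$
$W{\left(-473 \right)} - \sqrt{-138785 + M} = -473 - \sqrt{-138785 - 146011} = -473 - \sqrt{-284796} = -473 - 18 i \sqrt{879}$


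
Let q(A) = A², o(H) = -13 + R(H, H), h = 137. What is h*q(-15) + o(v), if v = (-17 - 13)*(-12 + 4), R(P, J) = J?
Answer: 31052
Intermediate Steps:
v = 240 (v = -30*(-8) = 240)
o(H) = -13 + H
h*q(-15) + o(v) = 137*(-15)² + (-13 + 240) = 137*225 + 227 = 30825 + 227 = 31052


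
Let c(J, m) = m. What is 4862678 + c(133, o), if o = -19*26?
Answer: 4862184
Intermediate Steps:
o = -494
4862678 + c(133, o) = 4862678 - 494 = 4862184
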